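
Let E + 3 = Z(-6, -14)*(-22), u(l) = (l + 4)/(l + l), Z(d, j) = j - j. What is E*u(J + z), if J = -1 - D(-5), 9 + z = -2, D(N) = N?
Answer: -9/14 ≈ -0.64286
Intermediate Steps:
Z(d, j) = 0
z = -11 (z = -9 - 2 = -11)
J = 4 (J = -1 - 1*(-5) = -1 + 5 = 4)
u(l) = (4 + l)/(2*l) (u(l) = (4 + l)/((2*l)) = (4 + l)*(1/(2*l)) = (4 + l)/(2*l))
E = -3 (E = -3 + 0*(-22) = -3 + 0 = -3)
E*u(J + z) = -3*(4 + (4 - 11))/(2*(4 - 11)) = -3*(4 - 7)/(2*(-7)) = -3*(-1)*(-3)/(2*7) = -3*3/14 = -9/14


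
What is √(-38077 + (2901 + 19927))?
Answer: I*√15249 ≈ 123.49*I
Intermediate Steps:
√(-38077 + (2901 + 19927)) = √(-38077 + 22828) = √(-15249) = I*√15249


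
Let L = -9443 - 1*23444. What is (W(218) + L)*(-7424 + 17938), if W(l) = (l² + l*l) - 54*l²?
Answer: -26328475390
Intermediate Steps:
L = -32887 (L = -9443 - 23444 = -32887)
W(l) = -52*l² (W(l) = (l² + l²) - 54*l² = 2*l² - 54*l² = -52*l²)
(W(218) + L)*(-7424 + 17938) = (-52*218² - 32887)*(-7424 + 17938) = (-52*47524 - 32887)*10514 = (-2471248 - 32887)*10514 = -2504135*10514 = -26328475390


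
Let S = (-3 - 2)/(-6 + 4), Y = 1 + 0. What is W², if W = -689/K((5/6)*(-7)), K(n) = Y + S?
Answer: 1898884/49 ≈ 38753.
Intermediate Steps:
Y = 1
S = 5/2 (S = -5/(-2) = -5*(-½) = 5/2 ≈ 2.5000)
K(n) = 7/2 (K(n) = 1 + 5/2 = 7/2)
W = -1378/7 (W = -689/7/2 = -689*2/7 = -1378/7 ≈ -196.86)
W² = (-1378/7)² = 1898884/49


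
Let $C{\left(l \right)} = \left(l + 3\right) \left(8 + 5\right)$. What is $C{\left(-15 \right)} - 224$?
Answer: $-380$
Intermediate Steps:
$C{\left(l \right)} = 39 + 13 l$ ($C{\left(l \right)} = \left(3 + l\right) 13 = 39 + 13 l$)
$C{\left(-15 \right)} - 224 = \left(39 + 13 \left(-15\right)\right) - 224 = \left(39 - 195\right) - 224 = -156 - 224 = -380$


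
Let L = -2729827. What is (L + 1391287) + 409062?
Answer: -929478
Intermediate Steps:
(L + 1391287) + 409062 = (-2729827 + 1391287) + 409062 = -1338540 + 409062 = -929478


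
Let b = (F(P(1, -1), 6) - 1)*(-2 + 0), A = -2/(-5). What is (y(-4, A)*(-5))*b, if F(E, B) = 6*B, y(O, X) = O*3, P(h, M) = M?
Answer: -4200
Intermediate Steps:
A = ⅖ (A = -2*(-⅕) = ⅖ ≈ 0.40000)
y(O, X) = 3*O
b = -70 (b = (6*6 - 1)*(-2 + 0) = (36 - 1)*(-2) = 35*(-2) = -70)
(y(-4, A)*(-5))*b = ((3*(-4))*(-5))*(-70) = -12*(-5)*(-70) = 60*(-70) = -4200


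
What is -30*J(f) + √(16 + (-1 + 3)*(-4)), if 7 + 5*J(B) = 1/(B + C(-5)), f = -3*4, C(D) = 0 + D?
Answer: 720/17 + 2*√2 ≈ 45.181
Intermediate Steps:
C(D) = D
f = -12
J(B) = -7/5 + 1/(5*(-5 + B)) (J(B) = -7/5 + 1/(5*(B - 5)) = -7/5 + 1/(5*(-5 + B)))
-30*J(f) + √(16 + (-1 + 3)*(-4)) = -6*(36 - 7*(-12))/(-5 - 12) + √(16 + (-1 + 3)*(-4)) = -6*(36 + 84)/(-17) + √(16 + 2*(-4)) = -6*(-1)*120/17 + √(16 - 8) = -30*(-24/17) + √8 = 720/17 + 2*√2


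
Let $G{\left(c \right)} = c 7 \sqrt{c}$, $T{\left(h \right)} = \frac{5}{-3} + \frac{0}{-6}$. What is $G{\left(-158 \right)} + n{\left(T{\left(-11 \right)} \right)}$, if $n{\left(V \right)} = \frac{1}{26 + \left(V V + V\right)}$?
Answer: $\frac{9}{244} - 1106 i \sqrt{158} \approx 0.036885 - 13902.0 i$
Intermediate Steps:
$T{\left(h \right)} = - \frac{5}{3}$ ($T{\left(h \right)} = 5 \left(- \frac{1}{3}\right) + 0 \left(- \frac{1}{6}\right) = - \frac{5}{3} + 0 = - \frac{5}{3}$)
$G{\left(c \right)} = 7 c^{\frac{3}{2}}$ ($G{\left(c \right)} = 7 c \sqrt{c} = 7 c^{\frac{3}{2}}$)
$n{\left(V \right)} = \frac{1}{26 + V + V^{2}}$ ($n{\left(V \right)} = \frac{1}{26 + \left(V^{2} + V\right)} = \frac{1}{26 + \left(V + V^{2}\right)} = \frac{1}{26 + V + V^{2}}$)
$G{\left(-158 \right)} + n{\left(T{\left(-11 \right)} \right)} = 7 \left(-158\right)^{\frac{3}{2}} + \frac{1}{26 - \frac{5}{3} + \left(- \frac{5}{3}\right)^{2}} = 7 \left(- 158 i \sqrt{158}\right) + \frac{1}{26 - \frac{5}{3} + \frac{25}{9}} = - 1106 i \sqrt{158} + \frac{1}{\frac{244}{9}} = - 1106 i \sqrt{158} + \frac{9}{244} = \frac{9}{244} - 1106 i \sqrt{158}$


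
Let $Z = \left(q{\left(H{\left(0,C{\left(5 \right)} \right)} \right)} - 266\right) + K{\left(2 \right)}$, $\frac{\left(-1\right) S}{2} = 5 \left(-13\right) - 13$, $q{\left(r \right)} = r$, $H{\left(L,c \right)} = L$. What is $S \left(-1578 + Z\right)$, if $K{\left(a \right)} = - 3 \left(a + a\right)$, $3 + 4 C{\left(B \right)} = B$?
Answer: $-289536$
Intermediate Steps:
$C{\left(B \right)} = - \frac{3}{4} + \frac{B}{4}$
$K{\left(a \right)} = - 6 a$ ($K{\left(a \right)} = - 3 \cdot 2 a = - 6 a$)
$S = 156$ ($S = - 2 \left(5 \left(-13\right) - 13\right) = - 2 \left(-65 - 13\right) = \left(-2\right) \left(-78\right) = 156$)
$Z = -278$ ($Z = \left(0 - 266\right) - 12 = -266 - 12 = -278$)
$S \left(-1578 + Z\right) = 156 \left(-1578 - 278\right) = 156 \left(-1856\right) = -289536$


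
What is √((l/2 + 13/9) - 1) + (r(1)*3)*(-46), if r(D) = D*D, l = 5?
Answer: -138 + √106/6 ≈ -136.28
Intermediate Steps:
r(D) = D²
√((l/2 + 13/9) - 1) + (r(1)*3)*(-46) = √((5/2 + 13/9) - 1) + (1²*3)*(-46) = √((5*(½) + 13*(⅑)) - 1) + (1*3)*(-46) = √((5/2 + 13/9) - 1) + 3*(-46) = √(71/18 - 1) - 138 = √(53/18) - 138 = √106/6 - 138 = -138 + √106/6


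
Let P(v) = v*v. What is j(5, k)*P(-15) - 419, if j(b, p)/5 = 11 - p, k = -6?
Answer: 18706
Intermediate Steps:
P(v) = v²
j(b, p) = 55 - 5*p (j(b, p) = 5*(11 - p) = 55 - 5*p)
j(5, k)*P(-15) - 419 = (55 - 5*(-6))*(-15)² - 419 = (55 + 30)*225 - 419 = 85*225 - 419 = 19125 - 419 = 18706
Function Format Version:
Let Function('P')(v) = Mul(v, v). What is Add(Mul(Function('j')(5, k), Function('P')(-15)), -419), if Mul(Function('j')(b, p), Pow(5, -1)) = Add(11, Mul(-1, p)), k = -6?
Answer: 18706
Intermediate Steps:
Function('P')(v) = Pow(v, 2)
Function('j')(b, p) = Add(55, Mul(-5, p)) (Function('j')(b, p) = Mul(5, Add(11, Mul(-1, p))) = Add(55, Mul(-5, p)))
Add(Mul(Function('j')(5, k), Function('P')(-15)), -419) = Add(Mul(Add(55, Mul(-5, -6)), Pow(-15, 2)), -419) = Add(Mul(Add(55, 30), 225), -419) = Add(Mul(85, 225), -419) = Add(19125, -419) = 18706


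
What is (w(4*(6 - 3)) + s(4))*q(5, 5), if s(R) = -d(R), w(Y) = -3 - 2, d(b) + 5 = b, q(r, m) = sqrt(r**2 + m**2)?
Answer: -20*sqrt(2) ≈ -28.284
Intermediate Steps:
q(r, m) = sqrt(m**2 + r**2)
d(b) = -5 + b
w(Y) = -5
s(R) = 5 - R (s(R) = -(-5 + R) = 5 - R)
(w(4*(6 - 3)) + s(4))*q(5, 5) = (-5 + (5 - 1*4))*sqrt(5**2 + 5**2) = (-5 + (5 - 4))*sqrt(25 + 25) = (-5 + 1)*sqrt(50) = -20*sqrt(2)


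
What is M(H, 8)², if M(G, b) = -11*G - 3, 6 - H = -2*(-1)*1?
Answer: 2209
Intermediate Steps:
H = 4 (H = 6 - (-2*(-1)) = 6 - 2 = 4)
M(G, b) = -3 - 11*G
M(H, 8)² = (-3 - 11*4)² = (-3 - 44)² = (-47)² = 2209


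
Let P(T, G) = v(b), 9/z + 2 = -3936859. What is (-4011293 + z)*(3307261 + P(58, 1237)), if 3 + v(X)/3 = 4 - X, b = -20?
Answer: -5803215522510252152/437429 ≈ -1.3267e+13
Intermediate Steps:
z = -1/437429 (z = 9/(-2 - 3936859) = 9/(-3936861) = 9*(-1/3936861) = -1/437429 ≈ -2.2861e-6)
v(X) = 3 - 3*X (v(X) = -9 + 3*(4 - X) = -9 + (12 - 3*X) = 3 - 3*X)
P(T, G) = 63 (P(T, G) = 3 - 3*(-20) = 3 + 60 = 63)
(-4011293 + z)*(3307261 + P(58, 1237)) = (-4011293 - 1/437429)*(3307261 + 63) = -1754655885698/437429*3307324 = -5803215522510252152/437429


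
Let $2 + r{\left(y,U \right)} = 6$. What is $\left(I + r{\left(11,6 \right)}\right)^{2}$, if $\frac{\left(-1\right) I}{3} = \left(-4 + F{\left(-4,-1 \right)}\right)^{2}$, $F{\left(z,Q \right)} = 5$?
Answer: $1$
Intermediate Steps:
$r{\left(y,U \right)} = 4$ ($r{\left(y,U \right)} = -2 + 6 = 4$)
$I = -3$ ($I = - 3 \left(-4 + 5\right)^{2} = - 3 \cdot 1^{2} = \left(-3\right) 1 = -3$)
$\left(I + r{\left(11,6 \right)}\right)^{2} = \left(-3 + 4\right)^{2} = 1^{2} = 1$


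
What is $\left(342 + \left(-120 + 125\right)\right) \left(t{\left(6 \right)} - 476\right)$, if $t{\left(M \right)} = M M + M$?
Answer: $-150598$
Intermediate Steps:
$t{\left(M \right)} = M + M^{2}$ ($t{\left(M \right)} = M^{2} + M = M + M^{2}$)
$\left(342 + \left(-120 + 125\right)\right) \left(t{\left(6 \right)} - 476\right) = \left(342 + \left(-120 + 125\right)\right) \left(6 \left(1 + 6\right) - 476\right) = \left(342 + 5\right) \left(6 \cdot 7 - 476\right) = 347 \left(42 - 476\right) = 347 \left(-434\right) = -150598$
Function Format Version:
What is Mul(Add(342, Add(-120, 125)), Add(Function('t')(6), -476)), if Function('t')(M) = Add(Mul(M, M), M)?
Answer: -150598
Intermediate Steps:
Function('t')(M) = Add(M, Pow(M, 2)) (Function('t')(M) = Add(Pow(M, 2), M) = Add(M, Pow(M, 2)))
Mul(Add(342, Add(-120, 125)), Add(Function('t')(6), -476)) = Mul(Add(342, Add(-120, 125)), Add(Mul(6, Add(1, 6)), -476)) = Mul(Add(342, 5), Add(Mul(6, 7), -476)) = Mul(347, Add(42, -476)) = Mul(347, -434) = -150598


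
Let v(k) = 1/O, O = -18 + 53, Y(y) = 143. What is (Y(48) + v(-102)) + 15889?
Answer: 561121/35 ≈ 16032.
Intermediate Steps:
O = 35
v(k) = 1/35
(Y(48) + v(-102)) + 15889 = (143 + 1/35) + 15889 = 5006/35 + 15889 = 561121/35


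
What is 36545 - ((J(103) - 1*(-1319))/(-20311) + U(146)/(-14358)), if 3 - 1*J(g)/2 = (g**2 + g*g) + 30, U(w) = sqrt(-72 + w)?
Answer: 742224324/20311 + sqrt(74)/14358 ≈ 36543.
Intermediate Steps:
J(g) = -54 - 4*g**2 (J(g) = 6 - 2*((g**2 + g*g) + 30) = 6 - 2*((g**2 + g**2) + 30) = 6 - 2*(2*g**2 + 30) = 6 - 2*(30 + 2*g**2) = 6 + (-60 - 4*g**2) = -54 - 4*g**2)
36545 - ((J(103) - 1*(-1319))/(-20311) + U(146)/(-14358)) = 36545 - (((-54 - 4*103**2) - 1*(-1319))/(-20311) + sqrt(-72 + 146)/(-14358)) = 36545 - (((-54 - 4*10609) + 1319)*(-1/20311) + sqrt(74)*(-1/14358)) = 36545 - (((-54 - 42436) + 1319)*(-1/20311) - sqrt(74)/14358) = 36545 - ((-42490 + 1319)*(-1/20311) - sqrt(74)/14358) = 36545 - (-41171*(-1/20311) - sqrt(74)/14358) = 36545 - (41171/20311 - sqrt(74)/14358) = 36545 + (-41171/20311 + sqrt(74)/14358) = 742224324/20311 + sqrt(74)/14358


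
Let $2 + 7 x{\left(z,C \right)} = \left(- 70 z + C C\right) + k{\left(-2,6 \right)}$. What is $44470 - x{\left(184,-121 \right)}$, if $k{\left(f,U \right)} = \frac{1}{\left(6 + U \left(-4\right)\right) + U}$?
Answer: $\frac{3714373}{84} \approx 44219.0$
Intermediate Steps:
$k{\left(f,U \right)} = \frac{1}{6 - 3 U}$ ($k{\left(f,U \right)} = \frac{1}{\left(6 - 4 U\right) + U} = \frac{1}{6 - 3 U}$)
$x{\left(z,C \right)} = - \frac{25}{84} - 10 z + \frac{C^{2}}{7}$ ($x{\left(z,C \right)} = - \frac{2}{7} + \frac{\left(- 70 z + C C\right) - \frac{1}{-6 + 3 \cdot 6}}{7} = - \frac{2}{7} + \frac{\left(- 70 z + C^{2}\right) - \frac{1}{-6 + 18}}{7} = - \frac{2}{7} + \frac{\left(C^{2} - 70 z\right) - \frac{1}{12}}{7} = - \frac{2}{7} + \frac{- \frac{1}{12} + C^{2} - 70 z}{7} = - \frac{2}{7} - \left(\frac{1}{84} + 10 z - \frac{C^{2}}{7}\right) = - \frac{25}{84} - 10 z + \frac{C^{2}}{7}$)
$44470 - x{\left(184,-121 \right)} = 44470 - \left(- \frac{25}{84} - 1840 + \frac{\left(-121\right)^{2}}{7}\right) = 44470 - \left(- \frac{25}{84} - 1840 + \frac{1}{7} \cdot 14641\right) = 44470 - \left(- \frac{25}{84} - 1840 + \frac{14641}{7}\right) = 44470 - \frac{21107}{84} = \frac{3714373}{84}$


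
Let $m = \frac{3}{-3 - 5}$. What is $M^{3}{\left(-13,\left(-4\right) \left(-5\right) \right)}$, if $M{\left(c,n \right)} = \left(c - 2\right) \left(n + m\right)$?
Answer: $- \frac{13060888875}{512} \approx -2.551 \cdot 10^{7}$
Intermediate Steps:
$m = - \frac{3}{8}$ ($m = \frac{3}{-8} = 3 \left(- \frac{1}{8}\right) = - \frac{3}{8} \approx -0.375$)
$M{\left(c,n \right)} = \left(-2 + c\right) \left(- \frac{3}{8} + n\right)$ ($M{\left(c,n \right)} = \left(c - 2\right) \left(n - \frac{3}{8}\right) = \left(-2 + c\right) \left(- \frac{3}{8} + n\right)$)
$M^{3}{\left(-13,\left(-4\right) \left(-5\right) \right)} = \left(\frac{3}{4} - 2 \left(\left(-4\right) \left(-5\right)\right) - - \frac{39}{8} - 13 \left(\left(-4\right) \left(-5\right)\right)\right)^{3} = \left(\frac{3}{4} - 40 + \frac{39}{8} - 260\right)^{3} = \left(- \frac{2355}{8}\right)^{3} = - \frac{13060888875}{512}$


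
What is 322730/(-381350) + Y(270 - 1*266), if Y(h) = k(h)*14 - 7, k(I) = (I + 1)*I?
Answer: 10378582/38135 ≈ 272.15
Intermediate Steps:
k(I) = I*(1 + I) (k(I) = (1 + I)*I = I*(1 + I))
Y(h) = -7 + 14*h*(1 + h) (Y(h) = (h*(1 + h))*14 - 7 = 14*h*(1 + h) - 7 = -7 + 14*h*(1 + h))
322730/(-381350) + Y(270 - 1*266) = 322730/(-381350) + (-7 + 14*(270 - 1*266)*(1 + (270 - 1*266))) = 322730*(-1/381350) + (-7 + 14*(270 - 266)*(1 + (270 - 266))) = -32273/38135 + (-7 + 14*4*(1 + 4)) = -32273/38135 + (-7 + 14*4*5) = -32273/38135 + (-7 + 280) = -32273/38135 + 273 = 10378582/38135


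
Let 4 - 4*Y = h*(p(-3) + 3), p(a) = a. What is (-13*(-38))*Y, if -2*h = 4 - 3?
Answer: 494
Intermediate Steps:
h = -½ (h = -(4 - 3)/2 = -½*1 = -½ ≈ -0.50000)
Y = 1 (Y = 1 - (-1)*(-3 + 3)/8 = 1 - (-1)*0/8 = 1 - ¼*0 = 1 + 0 = 1)
(-13*(-38))*Y = -13*(-38)*1 = 494*1 = 494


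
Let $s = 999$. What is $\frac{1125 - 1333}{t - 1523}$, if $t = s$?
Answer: $\frac{52}{131} \approx 0.39695$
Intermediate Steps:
$t = 999$
$\frac{1125 - 1333}{t - 1523} = \frac{1125 - 1333}{999 - 1523} = - \frac{208}{-524} = \left(-208\right) \left(- \frac{1}{524}\right) = \frac{52}{131}$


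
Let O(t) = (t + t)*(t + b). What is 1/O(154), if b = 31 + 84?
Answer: 1/82852 ≈ 1.2070e-5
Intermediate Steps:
b = 115
O(t) = 2*t*(115 + t) (O(t) = (t + t)*(t + 115) = (2*t)*(115 + t) = 2*t*(115 + t))
1/O(154) = 1/(2*154*(115 + 154)) = 1/(2*154*269) = 1/82852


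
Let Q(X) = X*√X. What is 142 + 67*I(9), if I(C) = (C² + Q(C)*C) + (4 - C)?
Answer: 21515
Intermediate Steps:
Q(X) = X^(3/2)
I(C) = 4 + C² + C^(5/2) - C (I(C) = (C² + C^(3/2)*C) + (4 - C) = (C² + C^(5/2)) + (4 - C) = 4 + C² + C^(5/2) - C)
142 + 67*I(9) = 142 + 67*(4 + 9² + 9^(5/2) - 1*9) = 142 + 67*(4 + 81 + 243 - 9) = 142 + 67*319 = 142 + 21373 = 21515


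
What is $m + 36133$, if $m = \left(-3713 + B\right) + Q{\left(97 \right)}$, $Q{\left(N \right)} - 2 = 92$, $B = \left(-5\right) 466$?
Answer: $30184$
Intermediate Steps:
$B = -2330$
$Q{\left(N \right)} = 94$ ($Q{\left(N \right)} = 2 + 92 = 94$)
$m = -5949$ ($m = \left(-3713 - 2330\right) + 94 = -6043 + 94 = -5949$)
$m + 36133 = -5949 + 36133 = 30184$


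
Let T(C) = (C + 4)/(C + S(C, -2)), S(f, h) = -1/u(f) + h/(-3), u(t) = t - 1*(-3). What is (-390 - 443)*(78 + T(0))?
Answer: -74970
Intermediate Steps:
u(t) = 3 + t (u(t) = t + 3 = 3 + t)
S(f, h) = -1/(3 + f) - h/3 (S(f, h) = -1/(3 + f) + h/(-3) = -1/(3 + f) + h*(-⅓) = -1/(3 + f) - h/3)
T(C) = (4 + C)/(C + (3 + 2*C)/(3*(3 + C))) (T(C) = (C + 4)/(C + (-3 - 1*(-2)*(3 + C))/(3*(3 + C))) = (4 + C)/(C + (-3 + (6 + 2*C))/(3*(3 + C))) = (4 + C)/(C + (3 + 2*C)/(3*(3 + C))))
(-390 - 443)*(78 + T(0)) = (-390 - 443)*(78 + 3*(3 + 0)*(4 + 0)/(-3 + (2 + 3*0)*(3 + 0))) = -833*(78 + 3*3*4/(-3 + (2 + 0)*3)) = -833*(78 + 3*3*4/(-3 + 2*3)) = -833*(78 + 3*3*4/(-3 + 6)) = -833*(78 + 3*3*4/3) = -833*(78 + 3*(⅓)*3*4) = -833*(78 + 12) = -833*90 = -74970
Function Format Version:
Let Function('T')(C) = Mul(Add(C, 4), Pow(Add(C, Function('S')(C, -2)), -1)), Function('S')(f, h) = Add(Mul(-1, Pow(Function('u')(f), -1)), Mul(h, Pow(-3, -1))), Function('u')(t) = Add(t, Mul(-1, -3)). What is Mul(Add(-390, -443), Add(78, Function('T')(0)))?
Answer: -74970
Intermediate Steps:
Function('u')(t) = Add(3, t) (Function('u')(t) = Add(t, 3) = Add(3, t))
Function('S')(f, h) = Add(Mul(-1, Pow(Add(3, f), -1)), Mul(Rational(-1, 3), h)) (Function('S')(f, h) = Add(Mul(-1, Pow(Add(3, f), -1)), Mul(h, Pow(-3, -1))) = Add(Mul(-1, Pow(Add(3, f), -1)), Mul(h, Rational(-1, 3))) = Add(Mul(-1, Pow(Add(3, f), -1)), Mul(Rational(-1, 3), h)))
Function('T')(C) = Mul(Pow(Add(C, Mul(Rational(1, 3), Pow(Add(3, C), -1), Add(3, Mul(2, C)))), -1), Add(4, C)) (Function('T')(C) = Mul(Add(C, 4), Pow(Add(C, Mul(Rational(1, 3), Pow(Add(3, C), -1), Add(-3, Mul(-1, -2, Add(3, C))))), -1)) = Mul(Add(4, C), Pow(Add(C, Mul(Rational(1, 3), Pow(Add(3, C), -1), Add(-3, Add(6, Mul(2, C))))), -1)) = Mul(Add(4, C), Pow(Add(C, Mul(Rational(1, 3), Pow(Add(3, C), -1), Add(3, Mul(2, C)))), -1)) = Mul(Pow(Add(C, Mul(Rational(1, 3), Pow(Add(3, C), -1), Add(3, Mul(2, C)))), -1), Add(4, C)))
Mul(Add(-390, -443), Add(78, Function('T')(0))) = Mul(Add(-390, -443), Add(78, Mul(3, Pow(Add(-3, Mul(Add(2, Mul(3, 0)), Add(3, 0))), -1), Add(3, 0), Add(4, 0)))) = Mul(-833, Add(78, Mul(3, Pow(Add(-3, Mul(Add(2, 0), 3)), -1), 3, 4))) = Mul(-833, Add(78, Mul(3, Pow(Add(-3, Mul(2, 3)), -1), 3, 4))) = Mul(-833, Add(78, Mul(3, Pow(Add(-3, 6), -1), 3, 4))) = Mul(-833, Add(78, Mul(3, Pow(3, -1), 3, 4))) = Mul(-833, Add(78, Mul(3, Rational(1, 3), 3, 4))) = Mul(-833, Add(78, 12)) = Mul(-833, 90) = -74970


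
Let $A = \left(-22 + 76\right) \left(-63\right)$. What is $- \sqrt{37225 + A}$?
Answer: $- \sqrt{33823} \approx -183.91$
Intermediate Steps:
$A = -3402$ ($A = 54 \left(-63\right) = -3402$)
$- \sqrt{37225 + A} = - \sqrt{37225 - 3402} = - \sqrt{33823}$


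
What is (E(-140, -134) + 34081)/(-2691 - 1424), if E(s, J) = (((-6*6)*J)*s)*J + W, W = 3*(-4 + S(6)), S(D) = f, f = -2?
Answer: -90532303/4115 ≈ -22001.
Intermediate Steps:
S(D) = -2
W = -18 (W = 3*(-4 - 2) = 3*(-6) = -18)
E(s, J) = -18 - 36*s*J² (E(s, J) = (((-6*6)*J)*s)*J - 18 = ((-36*J)*s)*J - 18 = (-36*J*s)*J - 18 = -36*s*J² - 18 = -18 - 36*s*J²)
(E(-140, -134) + 34081)/(-2691 - 1424) = ((-18 - 36*(-140)*(-134)²) + 34081)/(-2691 - 1424) = ((-18 - 36*(-140)*17956) + 34081)/(-4115) = ((-18 + 90498240) + 34081)*(-1/4115) = (90498222 + 34081)*(-1/4115) = 90532303*(-1/4115) = -90532303/4115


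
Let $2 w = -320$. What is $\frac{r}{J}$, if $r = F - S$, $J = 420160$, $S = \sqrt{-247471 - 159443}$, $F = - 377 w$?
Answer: $\frac{29}{202} - \frac{i \sqrt{406914}}{420160} \approx 0.14356 - 0.0015182 i$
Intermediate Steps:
$w = -160$ ($w = \frac{1}{2} \left(-320\right) = -160$)
$F = 60320$ ($F = \left(-377\right) \left(-160\right) = 60320$)
$S = i \sqrt{406914}$ ($S = \sqrt{-406914} = i \sqrt{406914} \approx 637.9 i$)
$r = 60320 - i \sqrt{406914} \approx 60320.0 - 637.9 i$
$\frac{r}{J} = \frac{60320 - i \sqrt{406914}}{420160} = \left(60320 - i \sqrt{406914}\right) \frac{1}{420160} = \frac{29}{202} - \frac{i \sqrt{406914}}{420160}$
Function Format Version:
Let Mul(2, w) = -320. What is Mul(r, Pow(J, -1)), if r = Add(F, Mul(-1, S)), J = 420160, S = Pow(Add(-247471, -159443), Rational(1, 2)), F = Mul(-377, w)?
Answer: Add(Rational(29, 202), Mul(Rational(-1, 420160), I, Pow(406914, Rational(1, 2)))) ≈ Add(0.14356, Mul(-0.0015182, I))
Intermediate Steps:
w = -160 (w = Mul(Rational(1, 2), -320) = -160)
F = 60320 (F = Mul(-377, -160) = 60320)
S = Mul(I, Pow(406914, Rational(1, 2))) (S = Pow(-406914, Rational(1, 2)) = Mul(I, Pow(406914, Rational(1, 2))) ≈ Mul(637.90, I))
r = Add(60320, Mul(-1, I, Pow(406914, Rational(1, 2)))) (r = Add(60320, Mul(-1, Mul(I, Pow(406914, Rational(1, 2))))) = Add(60320, Mul(-1, I, Pow(406914, Rational(1, 2)))) ≈ Add(60320., Mul(-637.90, I)))
Mul(r, Pow(J, -1)) = Mul(Add(60320, Mul(-1, I, Pow(406914, Rational(1, 2)))), Pow(420160, -1)) = Mul(Add(60320, Mul(-1, I, Pow(406914, Rational(1, 2)))), Rational(1, 420160)) = Add(Rational(29, 202), Mul(Rational(-1, 420160), I, Pow(406914, Rational(1, 2))))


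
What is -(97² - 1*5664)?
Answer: -3745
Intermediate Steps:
-(97² - 1*5664) = -(9409 - 5664) = -1*3745 = -3745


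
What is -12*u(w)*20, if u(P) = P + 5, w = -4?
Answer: -240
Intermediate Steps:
u(P) = 5 + P
-12*u(w)*20 = -12*(5 - 4)*20 = -12*1*20 = -12*20 = -240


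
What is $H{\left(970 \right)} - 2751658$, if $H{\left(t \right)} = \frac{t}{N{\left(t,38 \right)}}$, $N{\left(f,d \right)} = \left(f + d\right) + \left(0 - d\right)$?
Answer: $-2751657$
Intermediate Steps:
$N{\left(f,d \right)} = f$ ($N{\left(f,d \right)} = \left(d + f\right) - d = f$)
$H{\left(t \right)} = 1$ ($H{\left(t \right)} = \frac{t}{t} = 1$)
$H{\left(970 \right)} - 2751658 = 1 - 2751658 = -2751657$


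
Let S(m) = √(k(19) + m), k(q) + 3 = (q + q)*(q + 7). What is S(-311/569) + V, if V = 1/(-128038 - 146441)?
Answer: -1/274479 + √318727626/569 ≈ 31.376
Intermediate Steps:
k(q) = -3 + 2*q*(7 + q) (k(q) = -3 + (q + q)*(q + 7) = -3 + (2*q)*(7 + q) = -3 + 2*q*(7 + q))
S(m) = √(985 + m) (S(m) = √((-3 + 2*19² + 14*19) + m) = √((-3 + 2*361 + 266) + m) = √((-3 + 722 + 266) + m) = √(985 + m))
V = -1/274479 (V = 1/(-274479) = -1/274479 ≈ -3.6433e-6)
S(-311/569) + V = √(985 - 311/569) - 1/274479 = √(560154/569) - 1/274479 = √318727626/569 - 1/274479 = -1/274479 + √318727626/569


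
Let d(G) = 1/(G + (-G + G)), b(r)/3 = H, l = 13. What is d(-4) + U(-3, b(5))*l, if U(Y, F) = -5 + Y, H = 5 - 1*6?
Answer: -417/4 ≈ -104.25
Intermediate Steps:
H = -1 (H = 5 - 6 = -1)
b(r) = -3 (b(r) = 3*(-1) = -3)
d(G) = 1/G (d(G) = 1/(G + 0) = 1/G)
d(-4) + U(-3, b(5))*l = 1/(-4) + (-5 - 3)*13 = -¼ - 8*13 = -¼ - 104 = -417/4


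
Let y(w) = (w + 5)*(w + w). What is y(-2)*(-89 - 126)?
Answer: 2580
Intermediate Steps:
y(w) = 2*w*(5 + w) (y(w) = (5 + w)*(2*w) = 2*w*(5 + w))
y(-2)*(-89 - 126) = (2*(-2)*(5 - 2))*(-89 - 126) = (2*(-2)*3)*(-215) = -12*(-215) = 2580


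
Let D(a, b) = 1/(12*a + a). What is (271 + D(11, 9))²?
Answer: 1501872516/20449 ≈ 73445.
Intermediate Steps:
D(a, b) = 1/(13*a)
(271 + D(11, 9))² = (271 + (1/13)/11)² = (271 + (1/13)*(1/11))² = (271 + 1/143)² = (38754/143)² = 1501872516/20449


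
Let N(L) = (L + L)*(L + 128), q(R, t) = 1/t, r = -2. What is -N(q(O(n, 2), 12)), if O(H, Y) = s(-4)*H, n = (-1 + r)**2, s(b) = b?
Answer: -1537/72 ≈ -21.347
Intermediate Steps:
n = 9 (n = (-1 - 2)**2 = (-3)**2 = 9)
O(H, Y) = -4*H
N(L) = 2*L*(128 + L) (N(L) = (2*L)*(128 + L) = 2*L*(128 + L))
-N(q(O(n, 2), 12)) = -2*(128 + 1/12)/12 = -2*1537/(12*12) = -1*1537/72 = -1537/72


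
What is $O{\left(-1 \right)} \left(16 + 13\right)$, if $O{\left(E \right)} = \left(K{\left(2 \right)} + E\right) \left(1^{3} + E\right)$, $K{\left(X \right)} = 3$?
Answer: $0$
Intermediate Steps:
$O{\left(E \right)} = \left(1 + E\right) \left(3 + E\right)$ ($O{\left(E \right)} = \left(3 + E\right) \left(1^{3} + E\right) = \left(3 + E\right) \left(1 + E\right) = \left(1 + E\right) \left(3 + E\right)$)
$O{\left(-1 \right)} \left(16 + 13\right) = \left(3 + \left(-1\right)^{2} + 4 \left(-1\right)\right) \left(16 + 13\right) = \left(3 + 1 - 4\right) 29 = 0 \cdot 29 = 0$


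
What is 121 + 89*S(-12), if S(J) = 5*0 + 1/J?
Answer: 1363/12 ≈ 113.58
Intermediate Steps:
S(J) = 1/J (S(J) = 0 + 1/J = 1/J)
121 + 89*S(-12) = 121 + 89/(-12) = 121 + 89*(-1/12) = 121 - 89/12 = 1363/12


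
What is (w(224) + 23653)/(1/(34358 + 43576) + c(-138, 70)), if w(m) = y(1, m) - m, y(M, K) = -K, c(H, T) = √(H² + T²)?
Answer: -258351210/20775553268009 + 40268686400280*√5986/20775553268009 ≈ 149.96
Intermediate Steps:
w(m) = -2*m (w(m) = -m - m = -2*m)
(w(224) + 23653)/(1/(34358 + 43576) + c(-138, 70)) = (-2*224 + 23653)/(1/(34358 + 43576) + √((-138)² + 70²)) = (-448 + 23653)/(1/77934 + √(19044 + 4900)) = 23205/(1/77934 + √23944) = 23205/(1/77934 + 2*√5986)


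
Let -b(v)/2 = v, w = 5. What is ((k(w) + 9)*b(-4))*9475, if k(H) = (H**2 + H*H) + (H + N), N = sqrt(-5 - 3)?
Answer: 4851200 + 151600*I*sqrt(2) ≈ 4.8512e+6 + 2.1439e+5*I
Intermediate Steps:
b(v) = -2*v
N = 2*I*sqrt(2) (N = sqrt(-8) = 2*I*sqrt(2) ≈ 2.8284*I)
k(H) = H + 2*H**2 + 2*I*sqrt(2) (k(H) = (H**2 + H*H) + (H + 2*I*sqrt(2)) = (H**2 + H**2) + (H + 2*I*sqrt(2)) = 2*H**2 + (H + 2*I*sqrt(2)) = H + 2*H**2 + 2*I*sqrt(2))
((k(w) + 9)*b(-4))*9475 = (((5 + 2*5**2 + 2*I*sqrt(2)) + 9)*(-2*(-4)))*9475 = (((5 + 2*25 + 2*I*sqrt(2)) + 9)*8)*9475 = (((5 + 50 + 2*I*sqrt(2)) + 9)*8)*9475 = (((55 + 2*I*sqrt(2)) + 9)*8)*9475 = ((64 + 2*I*sqrt(2))*8)*9475 = (512 + 16*I*sqrt(2))*9475 = 4851200 + 151600*I*sqrt(2)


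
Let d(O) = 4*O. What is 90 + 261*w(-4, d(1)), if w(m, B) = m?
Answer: -954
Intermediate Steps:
90 + 261*w(-4, d(1)) = 90 + 261*(-4) = 90 - 1044 = -954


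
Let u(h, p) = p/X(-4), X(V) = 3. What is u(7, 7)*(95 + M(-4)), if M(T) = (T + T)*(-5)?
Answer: 315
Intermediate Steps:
M(T) = -10*T (M(T) = (2*T)*(-5) = -10*T)
u(h, p) = p/3
u(7, 7)*(95 + M(-4)) = ((1/3)*7)*(95 - 10*(-4)) = 7*(95 + 40)/3 = (7/3)*135 = 315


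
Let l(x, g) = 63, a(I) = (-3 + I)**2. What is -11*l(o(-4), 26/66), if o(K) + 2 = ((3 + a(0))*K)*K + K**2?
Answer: -693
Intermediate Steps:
o(K) = -2 + 13*K**2 (o(K) = -2 + (((3 + (-3 + 0)**2)*K)*K + K**2) = -2 + (((3 + (-3)**2)*K)*K + K**2) = -2 + (((3 + 9)*K)*K + K**2) = -2 + ((12*K)*K + K**2) = -2 + (12*K**2 + K**2) = -2 + 13*K**2)
-11*l(o(-4), 26/66) = -11*63 = -693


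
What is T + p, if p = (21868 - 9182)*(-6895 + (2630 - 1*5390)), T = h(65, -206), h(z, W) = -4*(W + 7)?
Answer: -122482534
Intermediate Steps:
h(z, W) = -28 - 4*W (h(z, W) = -4*(7 + W) = -28 - 4*W)
T = 796 (T = -28 - 4*(-206) = -28 + 824 = 796)
p = -122483330 (p = 12686*(-6895 + (2630 - 5390)) = 12686*(-6895 - 2760) = 12686*(-9655) = -122483330)
T + p = 796 - 122483330 = -122482534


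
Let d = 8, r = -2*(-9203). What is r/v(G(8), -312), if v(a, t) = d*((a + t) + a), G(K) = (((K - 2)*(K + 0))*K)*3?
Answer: 9203/7968 ≈ 1.1550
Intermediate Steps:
r = 18406
G(K) = 3*K²*(-2 + K) (G(K) = (((-2 + K)*K)*K)*3 = ((K*(-2 + K))*K)*3 = (K²*(-2 + K))*3 = 3*K²*(-2 + K))
v(a, t) = 8*t + 16*a (v(a, t) = 8*((a + t) + a) = 8*(t + 2*a) = 8*t + 16*a)
r/v(G(8), -312) = 18406/(8*(-312) + 16*(3*8²*(-2 + 8))) = 18406/(-2496 + 16*(3*64*6)) = 18406/(-2496 + 16*1152) = 18406/(-2496 + 18432) = 18406/15936 = 18406*(1/15936) = 9203/7968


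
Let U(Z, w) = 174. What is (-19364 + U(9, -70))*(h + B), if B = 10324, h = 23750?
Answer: -653880060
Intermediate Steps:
(-19364 + U(9, -70))*(h + B) = (-19364 + 174)*(23750 + 10324) = -19190*34074 = -653880060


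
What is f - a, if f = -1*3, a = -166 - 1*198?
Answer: 361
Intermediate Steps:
a = -364 (a = -166 - 198 = -364)
f = -3
f - a = -3 - 1*(-364) = -3 + 364 = 361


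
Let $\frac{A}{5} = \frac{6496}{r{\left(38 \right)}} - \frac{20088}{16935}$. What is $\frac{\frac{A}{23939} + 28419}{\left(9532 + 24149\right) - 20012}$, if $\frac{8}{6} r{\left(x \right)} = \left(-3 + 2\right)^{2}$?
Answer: $\frac{2304398767259}{1108301560917} \approx 2.0792$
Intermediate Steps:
$r{\left(x \right)} = \frac{3}{4}$ ($r{\left(x \right)} = \frac{3 \left(-3 + 2\right)^{2}}{4} = \frac{3 \left(-1\right)^{2}}{4} = \frac{3}{4} \cdot 1 = \frac{3}{4}$)
$A = \frac{146659592}{3387}$ ($A = 5 \left(\frac{6496}{\frac{3}{4}} - \frac{20088}{16935}\right) = 5 \left(6496 \cdot \frac{4}{3} - \frac{6696}{5645}\right) = 5 \left(\frac{25984}{3} - \frac{6696}{5645}\right) = 5 \cdot \frac{146659592}{16935} = \frac{146659592}{3387} \approx 43301.0$)
$\frac{\frac{A}{23939} + 28419}{\left(9532 + 24149\right) - 20012} = \frac{\frac{146659592}{3387 \cdot 23939} + 28419}{\left(9532 + 24149\right) - 20012} = \frac{\frac{146659592}{3387} \cdot \frac{1}{23939} + 28419}{33681 - 20012} = \frac{\frac{146659592}{81081393} + 28419}{13669} = \frac{2304398767259}{81081393} \cdot \frac{1}{13669} = \frac{2304398767259}{1108301560917}$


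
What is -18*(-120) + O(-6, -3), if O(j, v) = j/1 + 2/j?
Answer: 6461/3 ≈ 2153.7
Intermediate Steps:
O(j, v) = j + 2/j (O(j, v) = j*1 + 2/j = j + 2/j)
-18*(-120) + O(-6, -3) = -18*(-120) + (-6 + 2/(-6)) = 2160 + (-6 + 2*(-⅙)) = 2160 + (-6 - ⅓) = 2160 - 19/3 = 6461/3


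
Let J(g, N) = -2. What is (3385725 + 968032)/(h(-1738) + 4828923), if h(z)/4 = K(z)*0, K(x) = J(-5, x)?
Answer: 4353757/4828923 ≈ 0.90160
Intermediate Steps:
K(x) = -2
h(z) = 0 (h(z) = 4*(-2*0) = 4*0 = 0)
(3385725 + 968032)/(h(-1738) + 4828923) = (3385725 + 968032)/(0 + 4828923) = 4353757/4828923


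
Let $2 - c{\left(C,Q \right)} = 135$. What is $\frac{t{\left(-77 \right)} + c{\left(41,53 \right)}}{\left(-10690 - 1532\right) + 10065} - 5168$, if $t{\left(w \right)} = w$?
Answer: $- \frac{3715722}{719} \approx -5167.9$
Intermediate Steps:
$c{\left(C,Q \right)} = -133$ ($c{\left(C,Q \right)} = 2 - 135 = -133$)
$\frac{t{\left(-77 \right)} + c{\left(41,53 \right)}}{\left(-10690 - 1532\right) + 10065} - 5168 = \frac{-77 - 133}{\left(-10690 - 1532\right) + 10065} - 5168 = - \frac{210}{-12222 + 10065} - 5168 = - \frac{210}{-2157} - 5168 = \left(-210\right) \left(- \frac{1}{2157}\right) - 5168 = \frac{70}{719} - 5168 = - \frac{3715722}{719}$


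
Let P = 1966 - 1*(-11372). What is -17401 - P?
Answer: -30739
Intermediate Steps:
P = 13338 (P = 1966 + 11372 = 13338)
-17401 - P = -17401 - 1*13338 = -17401 - 13338 = -30739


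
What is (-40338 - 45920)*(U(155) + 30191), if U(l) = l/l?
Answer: -2604301536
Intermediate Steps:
U(l) = 1
(-40338 - 45920)*(U(155) + 30191) = (-40338 - 45920)*(1 + 30191) = -86258*30192 = -2604301536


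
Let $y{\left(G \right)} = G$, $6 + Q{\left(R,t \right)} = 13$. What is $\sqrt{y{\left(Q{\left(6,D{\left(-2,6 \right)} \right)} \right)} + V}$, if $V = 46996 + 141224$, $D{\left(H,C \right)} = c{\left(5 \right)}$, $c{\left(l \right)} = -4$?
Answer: $\sqrt{188227} \approx 433.85$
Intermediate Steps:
$D{\left(H,C \right)} = -4$
$Q{\left(R,t \right)} = 7$ ($Q{\left(R,t \right)} = -6 + 13 = 7$)
$V = 188220$
$\sqrt{y{\left(Q{\left(6,D{\left(-2,6 \right)} \right)} \right)} + V} = \sqrt{7 + 188220} = \sqrt{188227}$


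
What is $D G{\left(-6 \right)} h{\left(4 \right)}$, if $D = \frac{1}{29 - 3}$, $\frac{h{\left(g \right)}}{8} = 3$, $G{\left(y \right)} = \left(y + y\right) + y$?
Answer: $- \frac{216}{13} \approx -16.615$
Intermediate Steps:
$G{\left(y \right)} = 3 y$ ($G{\left(y \right)} = 2 y + y = 3 y$)
$h{\left(g \right)} = 24$ ($h{\left(g \right)} = 8 \cdot 3 = 24$)
$D = \frac{1}{26} \approx 0.038462$
$D G{\left(-6 \right)} h{\left(4 \right)} = \frac{3 \left(-6\right)}{26} \cdot 24 = \frac{1}{26} \left(-18\right) 24 = \left(- \frac{9}{13}\right) 24 = - \frac{216}{13}$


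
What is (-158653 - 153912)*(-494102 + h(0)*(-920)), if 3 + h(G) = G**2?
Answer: 153576312230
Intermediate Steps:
h(G) = -3 + G**2
(-158653 - 153912)*(-494102 + h(0)*(-920)) = (-158653 - 153912)*(-494102 + (-3 + 0**2)*(-920)) = -312565*(-494102 + (-3 + 0)*(-920)) = -312565*(-494102 - 3*(-920)) = -312565*(-494102 + 2760) = -312565*(-491342) = 153576312230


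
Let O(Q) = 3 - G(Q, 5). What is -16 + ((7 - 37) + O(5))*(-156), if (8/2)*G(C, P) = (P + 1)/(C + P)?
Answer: 21097/5 ≈ 4219.4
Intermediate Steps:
G(C, P) = (1 + P)/(4*(C + P)) (G(C, P) = ((P + 1)/(C + P))/4 = ((1 + P)/(C + P))/4 = (1 + P)/(4*(C + P)))
O(Q) = 3 - 3/(2*(5 + Q)) (O(Q) = 3 - (1 + 5)/(4*(Q + 5)) = 3 - 6/(4*(5 + Q)) = 3 - 3/(2*(5 + Q)))
-16 + ((7 - 37) + O(5))*(-156) = -16 + ((7 - 37) + 3*(9 + 2*5)/(2*(5 + 5)))*(-156) = -16 + (-30 + (3/2)*(9 + 10)/10)*(-156) = -16 + (-30 + (3/2)*(⅒)*19)*(-156) = -16 + (-30 + 57/20)*(-156) = -16 - 543/20*(-156) = -16 + 21177/5 = 21097/5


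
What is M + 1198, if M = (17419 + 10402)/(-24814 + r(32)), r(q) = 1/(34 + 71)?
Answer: 4819831/4027 ≈ 1196.9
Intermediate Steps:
r(q) = 1/105
M = -4515/4027 (M = (17419 + 10402)/(-24814 + 1/105) = 27821/(-2605469/105) = 27821*(-105/2605469) = -4515/4027 ≈ -1.1212)
M + 1198 = -4515/4027 + 1198 = 4819831/4027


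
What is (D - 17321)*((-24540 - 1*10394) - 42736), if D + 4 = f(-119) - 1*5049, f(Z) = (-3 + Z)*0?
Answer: 1737788580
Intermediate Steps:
f(Z) = 0
D = -5053 (D = -4 + (0 - 1*5049) = -4 + (0 - 5049) = -4 - 5049 = -5053)
(D - 17321)*((-24540 - 1*10394) - 42736) = (-5053 - 17321)*((-24540 - 1*10394) - 42736) = -22374*((-24540 - 10394) - 42736) = -22374*(-34934 - 42736) = -22374*(-77670) = 1737788580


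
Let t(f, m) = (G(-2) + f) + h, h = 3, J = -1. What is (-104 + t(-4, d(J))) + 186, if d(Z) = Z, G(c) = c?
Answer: 79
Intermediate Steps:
t(f, m) = 1 + f (t(f, m) = (-2 + f) + 3 = 1 + f)
(-104 + t(-4, d(J))) + 186 = (-104 + (1 - 4)) + 186 = (-104 - 3) + 186 = -107 + 186 = 79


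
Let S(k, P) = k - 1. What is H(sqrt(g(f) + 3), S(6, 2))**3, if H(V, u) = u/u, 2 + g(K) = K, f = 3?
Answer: 1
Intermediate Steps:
g(K) = -2 + K
S(k, P) = -1 + k
H(V, u) = 1
H(sqrt(g(f) + 3), S(6, 2))**3 = 1**3 = 1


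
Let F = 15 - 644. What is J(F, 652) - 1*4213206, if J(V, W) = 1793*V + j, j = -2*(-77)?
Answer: -5340849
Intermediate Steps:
j = 154
F = -629
J(V, W) = 154 + 1793*V (J(V, W) = 1793*V + 154 = 154 + 1793*V)
J(F, 652) - 1*4213206 = (154 + 1793*(-629)) - 1*4213206 = (154 - 1127797) - 4213206 = -1127643 - 4213206 = -5340849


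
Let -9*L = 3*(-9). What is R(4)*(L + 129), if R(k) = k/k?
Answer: 132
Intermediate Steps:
L = 3 (L = -(-9)/3 = -1/9*(-27) = 3)
R(k) = 1
R(4)*(L + 129) = 1*(3 + 129) = 1*132 = 132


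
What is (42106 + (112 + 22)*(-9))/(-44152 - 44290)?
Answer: -20450/44221 ≈ -0.46245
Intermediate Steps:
(42106 + (112 + 22)*(-9))/(-44152 - 44290) = (42106 + 134*(-9))/(-88442) = (42106 - 1206)*(-1/88442) = 40900*(-1/88442) = -20450/44221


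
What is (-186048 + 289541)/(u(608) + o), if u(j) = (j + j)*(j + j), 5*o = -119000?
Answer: 7961/111912 ≈ 0.071136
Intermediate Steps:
o = -23800 (o = (⅕)*(-119000) = -23800)
u(j) = 4*j² (u(j) = (2*j)*(2*j) = 4*j²)
(-186048 + 289541)/(u(608) + o) = (-186048 + 289541)/(4*608² - 23800) = 103493/(4*369664 - 23800) = 103493/(1478656 - 23800) = 103493/1454856 = 103493*(1/1454856) = 7961/111912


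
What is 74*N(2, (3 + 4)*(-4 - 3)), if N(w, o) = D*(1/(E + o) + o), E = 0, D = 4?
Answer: -710992/49 ≈ -14510.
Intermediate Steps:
N(w, o) = 4*o + 4/o (N(w, o) = 4*(1/(0 + o) + o) = 4*(1/o + o) = 4*(o + 1/o) = 4*o + 4/o)
74*N(2, (3 + 4)*(-4 - 3)) = 74*(4*((3 + 4)*(-4 - 3)) + 4/(((3 + 4)*(-4 - 3)))) = 74*(4*(7*(-7)) + 4/((7*(-7)))) = 74*(4*(-49) + 4/(-49)) = 74*(-196 + 4*(-1/49)) = 74*(-196 - 4/49) = 74*(-9608/49) = -710992/49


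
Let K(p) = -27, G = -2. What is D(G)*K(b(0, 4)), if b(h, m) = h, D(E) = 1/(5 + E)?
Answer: -9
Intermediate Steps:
D(G)*K(b(0, 4)) = -27/(5 - 2) = -27/3 = (⅓)*(-27) = -9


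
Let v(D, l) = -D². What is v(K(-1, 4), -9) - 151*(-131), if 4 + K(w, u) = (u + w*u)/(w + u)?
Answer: 19765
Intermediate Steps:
K(w, u) = -4 + (u + u*w)/(u + w) (K(w, u) = -4 + (u + w*u)/(w + u) = -4 + (u + u*w)/(u + w))
v(K(-1, 4), -9) - 151*(-131) = -((-4*(-1) - 3*4 + 4*(-1))/(4 - 1))² - 151*(-131) = -((4 - 12 - 4)/3)² + 19781 = -((⅓)*(-12))² + 19781 = -1*(-4)² + 19781 = -1*16 + 19781 = -16 + 19781 = 19765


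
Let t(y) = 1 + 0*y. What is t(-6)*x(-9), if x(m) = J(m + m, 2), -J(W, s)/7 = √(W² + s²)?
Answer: -14*√82 ≈ -126.78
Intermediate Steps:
t(y) = 1 (t(y) = 1 + 0 = 1)
J(W, s) = -7*√(W² + s²)
x(m) = -7*√(4 + 4*m²) (x(m) = -7*√((m + m)² + 2²) = -7*√((2*m)² + 4) = -7*√(4*m² + 4) = -7*√(4 + 4*m²))
t(-6)*x(-9) = 1*(-14*√(1 + (-9)²)) = 1*(-14*√(1 + 81)) = 1*(-14*√82) = -14*√82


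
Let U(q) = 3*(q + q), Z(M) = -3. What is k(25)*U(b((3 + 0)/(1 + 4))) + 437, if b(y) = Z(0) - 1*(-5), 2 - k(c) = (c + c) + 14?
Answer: -307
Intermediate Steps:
k(c) = -12 - 2*c (k(c) = 2 - ((c + c) + 14) = 2 - (2*c + 14) = 2 - (14 + 2*c) = 2 + (-14 - 2*c) = -12 - 2*c)
b(y) = 2 (b(y) = -3 - 1*(-5) = -3 + 5 = 2)
U(q) = 6*q (U(q) = 3*(2*q) = 6*q)
k(25)*U(b((3 + 0)/(1 + 4))) + 437 = (-12 - 2*25)*(6*2) + 437 = (-12 - 50)*12 + 437 = -62*12 + 437 = -744 + 437 = -307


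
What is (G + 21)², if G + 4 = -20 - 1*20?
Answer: 529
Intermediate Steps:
G = -44 (G = -4 + (-20 - 1*20) = -4 + (-20 - 20) = -4 - 40 = -44)
(G + 21)² = (-44 + 21)² = (-23)² = 529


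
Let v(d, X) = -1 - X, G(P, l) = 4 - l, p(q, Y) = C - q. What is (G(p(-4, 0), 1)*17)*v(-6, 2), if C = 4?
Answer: -153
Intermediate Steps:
p(q, Y) = 4 - q
(G(p(-4, 0), 1)*17)*v(-6, 2) = ((4 - 1*1)*17)*(-1 - 1*2) = ((4 - 1)*17)*(-1 - 2) = (3*17)*(-3) = 51*(-3) = -153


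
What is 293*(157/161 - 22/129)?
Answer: 4896323/20769 ≈ 235.75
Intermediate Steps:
293*(157/161 - 22/129) = 293*(16711/20769) = 4896323/20769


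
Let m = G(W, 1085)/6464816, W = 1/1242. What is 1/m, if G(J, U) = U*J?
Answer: 8029301472/1085 ≈ 7.4003e+6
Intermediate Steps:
W = 1/1242 ≈ 0.00080515
G(J, U) = J*U
m = 1085/8029301472 (m = ((1/1242)*1085)/6464816 = (1085/1242)*(1/6464816) = 1085/8029301472 ≈ 1.3513e-7)
1/m = 1/(1085/8029301472) = 8029301472/1085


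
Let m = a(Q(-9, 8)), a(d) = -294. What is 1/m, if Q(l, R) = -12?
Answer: -1/294 ≈ -0.0034014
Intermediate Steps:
m = -294
1/m = 1/(-294) = -1/294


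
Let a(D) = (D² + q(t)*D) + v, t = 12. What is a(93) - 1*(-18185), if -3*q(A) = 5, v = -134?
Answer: 26545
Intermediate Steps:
q(A) = -5/3 (q(A) = -⅓*5 = -5/3)
a(D) = -134 + D² - 5*D/3 (a(D) = (D² - 5*D/3) - 134 = -134 + D² - 5*D/3)
a(93) - 1*(-18185) = (-134 + 93² - 5/3*93) - 1*(-18185) = (-134 + 8649 - 155) + 18185 = 8360 + 18185 = 26545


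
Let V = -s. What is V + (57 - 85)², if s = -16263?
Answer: 17047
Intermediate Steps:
V = 16263 (V = -1*(-16263) = 16263)
V + (57 - 85)² = 16263 + (57 - 85)² = 16263 + (-28)² = 16263 + 784 = 17047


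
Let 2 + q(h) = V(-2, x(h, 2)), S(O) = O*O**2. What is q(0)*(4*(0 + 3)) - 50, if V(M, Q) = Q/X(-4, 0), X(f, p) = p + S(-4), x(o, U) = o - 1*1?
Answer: -1181/16 ≈ -73.813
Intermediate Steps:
S(O) = O**3
x(o, U) = -1 + o (x(o, U) = o - 1 = -1 + o)
X(f, p) = -64 + p (X(f, p) = p + (-4)**3 = p - 64 = -64 + p)
V(M, Q) = -Q/64 (V(M, Q) = Q/(-64 + 0) = Q/(-64) = Q*(-1/64) = -Q/64)
q(h) = -127/64 - h/64 (q(h) = -2 - (-1 + h)/64 = -2 + (1/64 - h/64) = -127/64 - h/64)
q(0)*(4*(0 + 3)) - 50 = (-127/64 - 1/64*0)*(4*(0 + 3)) - 50 = (-127/64 + 0)*(4*3) - 50 = -127/64*12 - 50 = -381/16 - 50 = -1181/16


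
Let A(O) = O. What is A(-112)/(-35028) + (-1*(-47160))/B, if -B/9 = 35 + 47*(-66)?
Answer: 6567508/3836817 ≈ 1.7117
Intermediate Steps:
B = 27603 (B = -9*(35 + 47*(-66)) = -9*(35 - 3102) = -9*(-3067) = 27603)
A(-112)/(-35028) + (-1*(-47160))/B = -112/(-35028) - 1*(-47160)/27603 = -112*(-1/35028) + 47160*(1/27603) = 4/1251 + 5240/3067 = 6567508/3836817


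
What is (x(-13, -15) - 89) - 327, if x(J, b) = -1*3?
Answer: -419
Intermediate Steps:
x(J, b) = -3
(x(-13, -15) - 89) - 327 = (-3 - 89) - 327 = -92 - 327 = -419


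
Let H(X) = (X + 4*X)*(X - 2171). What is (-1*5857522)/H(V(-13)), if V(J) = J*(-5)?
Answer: 2928761/342225 ≈ 8.5580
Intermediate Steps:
V(J) = -5*J
H(X) = 5*X*(-2171 + X) (H(X) = (5*X)*(-2171 + X) = 5*X*(-2171 + X))
(-1*5857522)/H(V(-13)) = (-1*5857522)/((5*(-5*(-13))*(-2171 - 5*(-13)))) = -5857522*1/(325*(-2171 + 65)) = -5857522/(5*65*(-2106)) = -5857522/(-684450) = -5857522*(-1/684450) = 2928761/342225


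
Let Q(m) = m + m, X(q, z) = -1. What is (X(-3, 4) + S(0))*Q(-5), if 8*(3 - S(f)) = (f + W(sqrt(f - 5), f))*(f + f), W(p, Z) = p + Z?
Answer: -20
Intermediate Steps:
W(p, Z) = Z + p
Q(m) = 2*m
S(f) = 3 - f*(sqrt(-5 + f) + 2*f)/4 (S(f) = 3 - (f + (f + sqrt(f - 5)))*(f + f)/8 = 3 - (f + (f + sqrt(-5 + f)))*2*f/8 = 3 - (sqrt(-5 + f) + 2*f)*2*f/8 = 3 - f*(sqrt(-5 + f) + 2*f)/4)
(X(-3, 4) + S(0))*Q(-5) = (-1 + (3 - 1/2*0**2 - 1/4*0*sqrt(-5 + 0)))*(2*(-5)) = (-1 + (3 - 1/2*0 - 1/4*0*sqrt(-5)))*(-10) = (-1 + (3 + 0 - 1/4*0*I*sqrt(5)))*(-10) = (-1 + (3 + 0 + 0))*(-10) = (-1 + 3)*(-10) = 2*(-10) = -20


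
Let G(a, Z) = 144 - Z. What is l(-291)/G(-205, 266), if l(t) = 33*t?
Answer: 9603/122 ≈ 78.713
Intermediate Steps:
l(-291)/G(-205, 266) = (33*(-291))/(144 - 1*266) = -9603/(144 - 266) = -9603/(-122) = -9603*(-1/122) = 9603/122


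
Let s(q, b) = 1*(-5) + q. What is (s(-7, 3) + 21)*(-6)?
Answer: -54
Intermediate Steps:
s(q, b) = -5 + q
(s(-7, 3) + 21)*(-6) = ((-5 - 7) + 21)*(-6) = (-12 + 21)*(-6) = 9*(-6) = -54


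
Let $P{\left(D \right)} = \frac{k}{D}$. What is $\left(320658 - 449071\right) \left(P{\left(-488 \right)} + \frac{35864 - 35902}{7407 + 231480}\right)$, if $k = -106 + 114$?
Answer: $\frac{1630203035}{766953} \approx 2125.6$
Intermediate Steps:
$k = 8$
$P{\left(D \right)} = \frac{8}{D}$
$\left(320658 - 449071\right) \left(P{\left(-488 \right)} + \frac{35864 - 35902}{7407 + 231480}\right) = \left(320658 - 449071\right) \left(\frac{8}{-488} + \frac{35864 - 35902}{7407 + 231480}\right) = - 128413 \left(8 \left(- \frac{1}{488}\right) - \frac{38}{238887}\right) = - 128413 \left(- \frac{1}{61} - \frac{2}{12573}\right) = \left(-128413\right) \left(- \frac{12695}{766953}\right) = \frac{1630203035}{766953}$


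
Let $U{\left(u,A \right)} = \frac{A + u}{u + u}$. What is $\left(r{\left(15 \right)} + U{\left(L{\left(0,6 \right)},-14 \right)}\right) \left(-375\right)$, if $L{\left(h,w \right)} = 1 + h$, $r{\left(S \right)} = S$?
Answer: $- \frac{6375}{2} \approx -3187.5$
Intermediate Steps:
$U{\left(u,A \right)} = \frac{A + u}{2 u}$
$\left(r{\left(15 \right)} + U{\left(L{\left(0,6 \right)},-14 \right)}\right) \left(-375\right) = \left(15 + \frac{-14 + \left(1 + 0\right)}{2 \left(1 + 0\right)}\right) \left(-375\right) = \left(15 + \frac{-14 + 1}{2 \cdot 1}\right) \left(-375\right) = \left(15 + \frac{1}{2} \cdot 1 \left(-13\right)\right) \left(-375\right) = \left(15 - \frac{13}{2}\right) \left(-375\right) = \frac{17}{2} \left(-375\right) = - \frac{6375}{2}$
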